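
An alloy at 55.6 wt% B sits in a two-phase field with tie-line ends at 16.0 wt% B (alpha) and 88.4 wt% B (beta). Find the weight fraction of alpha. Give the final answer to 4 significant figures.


f_alpha = (C_beta - C0) / (C_beta - C_alpha)
f_alpha = (88.4 - 55.6) / (88.4 - 16.0)
f_alpha = 0.453


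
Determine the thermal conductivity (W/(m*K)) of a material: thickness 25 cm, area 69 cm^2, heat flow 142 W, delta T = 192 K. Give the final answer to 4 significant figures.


k = Q*L / (A*dT)
L = 0.25 m, A = 6.9e-03 m^2
k = 142 * 0.25 / (6.9e-03 * 192)
k = 26.8 W/(m*K)


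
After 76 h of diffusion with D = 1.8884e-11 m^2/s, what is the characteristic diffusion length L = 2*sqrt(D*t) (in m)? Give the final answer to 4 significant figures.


t = 76 hr = 273600 s
Diffusion length = 2*sqrt(D*t)
= 2*sqrt(1.8884e-11 * 273600)
= 4.546e-03 m


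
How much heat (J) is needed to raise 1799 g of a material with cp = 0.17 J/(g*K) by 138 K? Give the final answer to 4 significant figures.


Q = m * cp * dT
Q = 1799 * 0.17 * 138
Q = 42200 J


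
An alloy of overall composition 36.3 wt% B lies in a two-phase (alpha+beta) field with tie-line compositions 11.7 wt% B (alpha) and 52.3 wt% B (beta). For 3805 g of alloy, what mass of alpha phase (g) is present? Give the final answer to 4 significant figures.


f_alpha = (C_beta - C0) / (C_beta - C_alpha)
f_alpha = (52.3 - 36.3) / (52.3 - 11.7) = 0.394089
m_alpha = f_alpha * m_total = 0.394089 * 3805 = 1500 g


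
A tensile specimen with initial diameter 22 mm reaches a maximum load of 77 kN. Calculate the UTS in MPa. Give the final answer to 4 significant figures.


A0 = pi*(d/2)^2 = pi*(22/2)^2 = 380.133 mm^2
UTS = F_max / A0 = 77*1000 / 380.133
UTS = 202.6 MPa


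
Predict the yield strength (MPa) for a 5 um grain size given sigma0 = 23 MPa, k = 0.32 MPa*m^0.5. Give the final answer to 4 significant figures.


sigma_y = sigma0 + k / sqrt(d)
d = 5 um = 5e-06 m
sigma_y = 23 + 0.32 / sqrt(5e-06)
sigma_y = 166.1 MPa


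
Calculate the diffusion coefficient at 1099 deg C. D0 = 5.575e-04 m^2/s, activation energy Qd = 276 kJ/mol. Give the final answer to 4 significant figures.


D = D0 * exp(-Qd / (R*T))
T = 1372.15 K
D = 5.575e-04 * exp(-276e3 / (8.314 * 1372.15))
D = 1.734e-14 m^2/s


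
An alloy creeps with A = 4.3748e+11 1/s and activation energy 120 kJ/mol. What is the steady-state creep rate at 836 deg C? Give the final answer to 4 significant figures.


rate = A * exp(-Q / (R*T))
T = 836 + 273.15 = 1109.15 K
rate = 4.3748e+11 * exp(-120e3 / (8.314 * 1109.15))
rate = 976000 1/s


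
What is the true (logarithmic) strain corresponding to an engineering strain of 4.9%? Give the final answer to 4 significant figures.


epsilon_true = ln(1 + epsilon_eng)
epsilon_true = ln(1 + 0.049)
epsilon_true = 0.04784


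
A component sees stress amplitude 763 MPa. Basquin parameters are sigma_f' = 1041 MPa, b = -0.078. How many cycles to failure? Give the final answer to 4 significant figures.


sigma_a = sigma_f' * (2*Nf)^b
2*Nf = (sigma_a / sigma_f')^(1/b)
2*Nf = (763 / 1041)^(1/-0.078)
2*Nf = 53.6813
Nf = 26.84 cycles


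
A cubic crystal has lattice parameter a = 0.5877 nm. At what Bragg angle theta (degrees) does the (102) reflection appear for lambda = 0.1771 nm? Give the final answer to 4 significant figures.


d = a / sqrt(h^2+k^2+l^2)
d = 0.5877 / sqrt(5) = 0.262827 nm
lambda = 2*d*sin(theta)  =>  sin(theta) = lambda / (2*d)
sin(theta) = 0.1771 / (2 * 0.262827) = 0.336913
theta = 19.69 deg


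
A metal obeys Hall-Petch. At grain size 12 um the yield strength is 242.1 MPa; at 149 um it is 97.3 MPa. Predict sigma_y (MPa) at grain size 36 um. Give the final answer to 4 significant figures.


sigma_y = sigma0 + k / sqrt(d)
1/sqrt(d1) = 1/sqrt(1.2e-05) = 288.675;  1/sqrt(d2) = 81.9232
k = (sigma1 - sigma2) / (1/sqrt(d1) - 1/sqrt(d2)) = (242.1 - 97.3) / (288.675 - 81.9232) = 0.700356 MPa*m^0.5
sigma0 = sigma1 - k/sqrt(d1) = 242.1 - 0.700356*288.675 = 39.9246 MPa
sigma_y(d3) = 39.9246 + 0.700356 / sqrt(3.6e-05) = 156.7 MPa


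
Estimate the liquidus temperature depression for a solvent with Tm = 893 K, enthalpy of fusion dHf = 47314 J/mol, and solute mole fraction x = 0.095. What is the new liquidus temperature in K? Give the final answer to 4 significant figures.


dT = R*Tm^2*x / dHf
dT = 8.314 * 893^2 * 0.095 / 47314
dT = 13.3121 K
T_new = 893 - 13.3121 = 879.7 K


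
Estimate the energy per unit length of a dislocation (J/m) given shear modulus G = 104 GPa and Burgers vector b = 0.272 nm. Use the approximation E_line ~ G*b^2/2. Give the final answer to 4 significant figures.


E = G*b^2/2
b = 0.272 nm = 2.72e-10 m
G = 104 GPa = 1.04e+11 Pa
E = 0.5 * 1.04e+11 * (2.72e-10)^2
E = 3.847e-09 J/m


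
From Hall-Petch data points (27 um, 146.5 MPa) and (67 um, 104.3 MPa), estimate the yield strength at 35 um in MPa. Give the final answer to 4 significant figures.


sigma_y = sigma0 + k / sqrt(d)
1/sqrt(d1) = 1/sqrt(2.7e-05) = 192.45;  1/sqrt(d2) = 122.169
k = (sigma1 - sigma2) / (1/sqrt(d1) - 1/sqrt(d2)) = (146.5 - 104.3) / (192.45 - 122.169) = 0.60045 MPa*m^0.5
sigma0 = sigma1 - k/sqrt(d1) = 146.5 - 0.60045*192.45 = 30.9434 MPa
sigma_y(d3) = 30.9434 + 0.60045 / sqrt(3.5e-05) = 132.4 MPa


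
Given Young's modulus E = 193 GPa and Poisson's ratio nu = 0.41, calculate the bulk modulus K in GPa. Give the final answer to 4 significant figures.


K = E / (3*(1-2*nu))
K = 193 / (3*(1-2*0.41))
K = 357.4 GPa


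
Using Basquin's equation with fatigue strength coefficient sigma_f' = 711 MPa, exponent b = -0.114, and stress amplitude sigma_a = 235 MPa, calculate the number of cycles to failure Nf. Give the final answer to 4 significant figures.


sigma_a = sigma_f' * (2*Nf)^b
2*Nf = (sigma_a / sigma_f')^(1/b)
2*Nf = (235 / 711)^(1/-0.114)
2*Nf = 16502.9
Nf = 8251 cycles


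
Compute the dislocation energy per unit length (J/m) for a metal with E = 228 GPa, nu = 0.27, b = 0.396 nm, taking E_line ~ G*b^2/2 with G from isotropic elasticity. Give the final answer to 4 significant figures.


Step 1: G = E / (2*(1+nu))
G = 228 / (2*(1+0.27)) = 89.7638 GPa = 8.97638e+10 Pa
Step 2: E_line = G*b^2/2
b = 0.396 nm = 3.96e-10 m
E_line = 0.5 * 8.97638e+10 * (3.96e-10)^2 = 7.038e-09 J/m


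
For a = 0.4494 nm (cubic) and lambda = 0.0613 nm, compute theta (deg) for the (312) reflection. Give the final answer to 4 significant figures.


d = a / sqrt(h^2+k^2+l^2)
d = 0.4494 / sqrt(14) = 0.120107 nm
lambda = 2*d*sin(theta)  =>  sin(theta) = lambda / (2*d)
sin(theta) = 0.0613 / (2 * 0.120107) = 0.255189
theta = 14.78 deg


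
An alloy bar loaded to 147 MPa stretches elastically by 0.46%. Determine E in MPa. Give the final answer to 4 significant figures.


E = sigma / epsilon
epsilon = 0.46% = 4.6e-03
E = 147 / 4.6e-03
E = 31960 MPa


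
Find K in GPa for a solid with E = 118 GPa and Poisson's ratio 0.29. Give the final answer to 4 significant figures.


K = E / (3*(1-2*nu))
K = 118 / (3*(1-2*0.29))
K = 93.65 GPa


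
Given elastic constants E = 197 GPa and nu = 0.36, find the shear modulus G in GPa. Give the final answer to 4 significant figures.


G = E / (2*(1+nu))
G = 197 / (2*(1+0.36))
G = 72.43 GPa


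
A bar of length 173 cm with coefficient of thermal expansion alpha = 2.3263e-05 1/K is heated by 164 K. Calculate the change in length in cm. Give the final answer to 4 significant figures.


dL = L0 * alpha * dT
dL = 173 * 2.3263e-05 * 164
dL = 0.66 cm


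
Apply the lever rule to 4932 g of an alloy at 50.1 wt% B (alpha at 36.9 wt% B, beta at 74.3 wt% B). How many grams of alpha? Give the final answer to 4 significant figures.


f_alpha = (C_beta - C0) / (C_beta - C_alpha)
f_alpha = (74.3 - 50.1) / (74.3 - 36.9) = 0.647059
m_alpha = f_alpha * m_total = 0.647059 * 4932 = 3191 g


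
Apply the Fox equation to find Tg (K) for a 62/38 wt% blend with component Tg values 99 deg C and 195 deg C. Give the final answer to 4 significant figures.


1/Tg = w1/Tg1 + w2/Tg2 (in Kelvin)
Tg1 = 372.15 K, Tg2 = 468.15 K
1/Tg = 0.62/372.15 + 0.38/468.15
Tg = 403.6 K


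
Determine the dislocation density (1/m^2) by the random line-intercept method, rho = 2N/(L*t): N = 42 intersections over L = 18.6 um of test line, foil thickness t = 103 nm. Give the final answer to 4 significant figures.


rho = 2N / (L * t)
L = 18.6 um = 1.86e-05 m, t = 103 nm = 1.03e-07 m
rho = 2 * 42 / (1.86e-05 * 1.03e-07)
rho = 4.385e+13 1/m^2


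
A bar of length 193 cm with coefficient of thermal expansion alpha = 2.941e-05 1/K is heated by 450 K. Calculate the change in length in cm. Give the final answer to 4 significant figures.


dL = L0 * alpha * dT
dL = 193 * 2.941e-05 * 450
dL = 2.554 cm


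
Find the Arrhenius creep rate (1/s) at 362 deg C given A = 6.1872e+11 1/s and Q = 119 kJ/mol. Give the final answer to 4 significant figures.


rate = A * exp(-Q / (R*T))
T = 362 + 273.15 = 635.15 K
rate = 6.1872e+11 * exp(-119e3 / (8.314 * 635.15))
rate = 101.1 1/s


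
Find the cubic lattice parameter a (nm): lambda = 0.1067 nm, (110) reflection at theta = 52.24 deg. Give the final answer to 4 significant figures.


d = lambda / (2*sin(theta))
d = 0.1067 / (2*sin(52.24 deg))
d = 0.0674819 nm
a = d * sqrt(h^2+k^2+l^2) = 0.0674819 * sqrt(2)
a = 0.09543 nm


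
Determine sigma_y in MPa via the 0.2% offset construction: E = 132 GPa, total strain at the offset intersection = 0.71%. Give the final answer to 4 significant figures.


Offset strain = 0.002
Elastic strain at yield = total_strain - offset = 7.1e-03 - 0.002 = 5.1e-03
sigma_y = E * elastic_strain = 132000 * 5.1e-03
sigma_y = 673.2 MPa


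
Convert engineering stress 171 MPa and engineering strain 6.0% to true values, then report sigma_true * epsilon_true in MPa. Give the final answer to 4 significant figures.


sigma_true = sigma_eng * (1 + epsilon_eng)
sigma_true = 171 * (1 + 0.06) = 181.26 MPa
epsilon_true = ln(1 + epsilon_eng)
epsilon_true = ln(1 + 0.06) = 0.0582689
sigma_true * epsilon_true = 181.26 * 0.0582689 = 10.56 MPa


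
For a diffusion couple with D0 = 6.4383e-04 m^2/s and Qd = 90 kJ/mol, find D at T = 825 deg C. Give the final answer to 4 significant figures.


D = D0 * exp(-Qd / (R*T))
T = 1098.15 K
D = 6.4383e-04 * exp(-90e3 / (8.314 * 1098.15))
D = 3.37e-08 m^2/s


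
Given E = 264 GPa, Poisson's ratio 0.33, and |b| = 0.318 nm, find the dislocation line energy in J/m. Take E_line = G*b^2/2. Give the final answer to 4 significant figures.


Step 1: G = E / (2*(1+nu))
G = 264 / (2*(1+0.33)) = 99.2481 GPa = 9.92481e+10 Pa
Step 2: E_line = G*b^2/2
b = 0.318 nm = 3.18e-10 m
E_line = 0.5 * 9.92481e+10 * (3.18e-10)^2 = 5.018e-09 J/m


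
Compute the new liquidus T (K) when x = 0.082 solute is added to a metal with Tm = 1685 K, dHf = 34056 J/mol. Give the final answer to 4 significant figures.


dT = R*Tm^2*x / dHf
dT = 8.314 * 1685^2 * 0.082 / 34056
dT = 56.8369 K
T_new = 1685 - 56.8369 = 1628 K


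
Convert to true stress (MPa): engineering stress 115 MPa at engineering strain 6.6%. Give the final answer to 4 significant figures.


sigma_true = sigma_eng * (1 + epsilon_eng)
sigma_true = 115 * (1 + 0.066)
sigma_true = 122.6 MPa


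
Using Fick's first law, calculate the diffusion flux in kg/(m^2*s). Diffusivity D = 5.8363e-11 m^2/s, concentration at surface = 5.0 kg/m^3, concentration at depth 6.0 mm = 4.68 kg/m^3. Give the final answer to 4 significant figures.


J = -D * (dC/dx) = D * (C1 - C2) / dx
J = 5.8363e-11 * (5.0 - 4.68) / 6e-03
J = 3.113e-09 kg/(m^2*s)


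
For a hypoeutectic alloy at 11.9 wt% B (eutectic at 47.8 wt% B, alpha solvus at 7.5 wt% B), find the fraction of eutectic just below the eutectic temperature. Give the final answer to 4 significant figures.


f_primary = (C_e - C0) / (C_e - C_alpha_max)
f_primary = (47.8 - 11.9) / (47.8 - 7.5)
f_primary = 0.890819
f_eutectic = 1 - 0.890819 = 0.1092


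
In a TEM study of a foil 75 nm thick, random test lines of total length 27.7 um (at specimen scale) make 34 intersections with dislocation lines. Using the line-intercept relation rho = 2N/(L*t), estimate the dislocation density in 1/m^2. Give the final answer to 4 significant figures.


rho = 2N / (L * t)
L = 27.7 um = 2.77e-05 m, t = 75 nm = 7.5e-08 m
rho = 2 * 34 / (2.77e-05 * 7.5e-08)
rho = 3.273e+13 1/m^2


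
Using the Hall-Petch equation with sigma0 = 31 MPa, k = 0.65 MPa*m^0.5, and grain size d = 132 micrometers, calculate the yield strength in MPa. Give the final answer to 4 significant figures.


sigma_y = sigma0 + k / sqrt(d)
d = 132 um = 1.32e-04 m
sigma_y = 31 + 0.65 / sqrt(1.32e-04)
sigma_y = 87.58 MPa


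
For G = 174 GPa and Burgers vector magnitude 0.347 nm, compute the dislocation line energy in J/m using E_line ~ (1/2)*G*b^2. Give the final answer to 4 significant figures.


E = G*b^2/2
b = 0.347 nm = 3.47e-10 m
G = 174 GPa = 1.74e+11 Pa
E = 0.5 * 1.74e+11 * (3.47e-10)^2
E = 1.048e-08 J/m


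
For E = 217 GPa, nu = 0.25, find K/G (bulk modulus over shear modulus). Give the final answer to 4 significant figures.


G = E / (2*(1+nu))
G = 217 / (2*(1+0.25)) = 86.8 GPa
K = E / (3*(1-2*nu))
K = 217 / (3*(1-2*0.25)) = 144.667 GPa
K/G = 144.667 / 86.8 = 1.667


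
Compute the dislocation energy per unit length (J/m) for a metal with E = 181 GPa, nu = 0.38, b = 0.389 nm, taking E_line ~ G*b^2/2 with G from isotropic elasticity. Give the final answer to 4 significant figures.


Step 1: G = E / (2*(1+nu))
G = 181 / (2*(1+0.38)) = 65.5797 GPa = 6.55797e+10 Pa
Step 2: E_line = G*b^2/2
b = 0.389 nm = 3.89e-10 m
E_line = 0.5 * 6.55797e+10 * (3.89e-10)^2 = 4.962e-09 J/m


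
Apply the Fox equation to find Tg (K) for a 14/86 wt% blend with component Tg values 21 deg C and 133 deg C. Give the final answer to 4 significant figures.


1/Tg = w1/Tg1 + w2/Tg2 (in Kelvin)
Tg1 = 294.15 K, Tg2 = 406.15 K
1/Tg = 0.14/294.15 + 0.86/406.15
Tg = 385.6 K


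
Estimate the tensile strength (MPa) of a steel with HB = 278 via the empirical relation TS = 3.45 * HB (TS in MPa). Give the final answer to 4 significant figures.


TS (MPa) = 3.45 * HB
TS = 3.45 * 278
TS = 959.1 MPa


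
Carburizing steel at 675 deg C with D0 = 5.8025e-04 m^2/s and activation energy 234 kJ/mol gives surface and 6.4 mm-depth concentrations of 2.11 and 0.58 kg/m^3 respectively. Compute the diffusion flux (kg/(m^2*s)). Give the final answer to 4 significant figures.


Step 1: D = D0 * exp(-Qd/(R*T))
T = 675 + 273.15 = 948.15 K
D = 5.8025e-04 * exp(-234e3 / (8.314 * 948.15)) = 7.44438e-17 m^2/s
Step 2: J = D * (C1 - C2) / dx
J = 7.44438e-17 * (2.11 - 0.58) / 6.4e-03
J = 1.78e-14 kg/(m^2*s)


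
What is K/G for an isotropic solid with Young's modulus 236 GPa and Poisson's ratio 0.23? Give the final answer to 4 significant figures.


G = E / (2*(1+nu))
G = 236 / (2*(1+0.23)) = 95.935 GPa
K = E / (3*(1-2*nu))
K = 236 / (3*(1-2*0.23)) = 145.679 GPa
K/G = 145.679 / 95.935 = 1.519


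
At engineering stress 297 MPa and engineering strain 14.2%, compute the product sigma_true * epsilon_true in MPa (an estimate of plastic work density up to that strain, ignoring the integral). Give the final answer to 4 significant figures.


sigma_true = sigma_eng * (1 + epsilon_eng)
sigma_true = 297 * (1 + 0.142) = 339.174 MPa
epsilon_true = ln(1 + epsilon_eng)
epsilon_true = ln(1 + 0.142) = 0.132781
sigma_true * epsilon_true = 339.174 * 0.132781 = 45.04 MPa


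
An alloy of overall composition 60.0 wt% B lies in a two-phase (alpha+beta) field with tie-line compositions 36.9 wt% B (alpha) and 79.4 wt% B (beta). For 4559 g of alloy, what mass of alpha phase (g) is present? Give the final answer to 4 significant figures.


f_alpha = (C_beta - C0) / (C_beta - C_alpha)
f_alpha = (79.4 - 60.0) / (79.4 - 36.9) = 0.456471
m_alpha = f_alpha * m_total = 0.456471 * 4559 = 2081 g


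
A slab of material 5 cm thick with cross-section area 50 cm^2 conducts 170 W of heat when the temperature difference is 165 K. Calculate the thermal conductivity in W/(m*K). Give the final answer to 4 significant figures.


k = Q*L / (A*dT)
L = 0.05 m, A = 5e-03 m^2
k = 170 * 0.05 / (5e-03 * 165)
k = 10.3 W/(m*K)


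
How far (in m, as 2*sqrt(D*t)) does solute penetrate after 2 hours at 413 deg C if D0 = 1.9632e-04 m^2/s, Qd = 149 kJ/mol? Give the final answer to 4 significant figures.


Step 1: D = D0 * exp(-Qd/(R*T))
T = 686.15 K
D = 1.9632e-04 * exp(-149e3 / (8.314 * 686.15)) = 8.90452e-16 m^2/s
Step 2: L = 2*sqrt(D*t)
t = 2 h = 7200 s
L = 2*sqrt(8.90452e-16 * 7200) = 5.064e-06 m


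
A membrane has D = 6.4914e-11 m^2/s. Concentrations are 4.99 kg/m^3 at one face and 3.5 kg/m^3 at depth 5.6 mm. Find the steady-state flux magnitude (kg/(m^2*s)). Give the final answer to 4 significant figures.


J = -D * (dC/dx) = D * (C1 - C2) / dx
J = 6.4914e-11 * (4.99 - 3.5) / 5.6e-03
J = 1.727e-08 kg/(m^2*s)


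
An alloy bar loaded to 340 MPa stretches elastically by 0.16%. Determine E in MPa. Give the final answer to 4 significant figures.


E = sigma / epsilon
epsilon = 0.16% = 1.6e-03
E = 340 / 1.6e-03
E = 212500 MPa


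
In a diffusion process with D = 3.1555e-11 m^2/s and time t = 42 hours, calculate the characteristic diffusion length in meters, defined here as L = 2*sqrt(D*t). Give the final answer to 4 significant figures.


t = 42 hr = 151200 s
Diffusion length = 2*sqrt(D*t)
= 2*sqrt(3.1555e-11 * 151200)
= 4.369e-03 m


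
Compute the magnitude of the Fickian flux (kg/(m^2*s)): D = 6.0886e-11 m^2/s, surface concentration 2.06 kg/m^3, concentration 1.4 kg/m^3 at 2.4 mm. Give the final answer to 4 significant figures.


J = -D * (dC/dx) = D * (C1 - C2) / dx
J = 6.0886e-11 * (2.06 - 1.4) / 2.4e-03
J = 1.674e-08 kg/(m^2*s)


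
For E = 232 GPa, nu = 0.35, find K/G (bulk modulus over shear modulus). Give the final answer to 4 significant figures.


G = E / (2*(1+nu))
G = 232 / (2*(1+0.35)) = 85.9259 GPa
K = E / (3*(1-2*nu))
K = 232 / (3*(1-2*0.35)) = 257.778 GPa
K/G = 257.778 / 85.9259 = 3


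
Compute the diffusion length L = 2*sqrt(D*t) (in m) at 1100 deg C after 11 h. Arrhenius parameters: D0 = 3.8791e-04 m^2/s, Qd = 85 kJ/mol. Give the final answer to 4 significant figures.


Step 1: D = D0 * exp(-Qd/(R*T))
T = 1373.15 K
D = 3.8791e-04 * exp(-85e3 / (8.314 * 1373.15)) = 2.26576e-07 m^2/s
Step 2: L = 2*sqrt(D*t)
t = 11 h = 39600 s
L = 2*sqrt(2.26576e-07 * 39600) = 0.1894 m


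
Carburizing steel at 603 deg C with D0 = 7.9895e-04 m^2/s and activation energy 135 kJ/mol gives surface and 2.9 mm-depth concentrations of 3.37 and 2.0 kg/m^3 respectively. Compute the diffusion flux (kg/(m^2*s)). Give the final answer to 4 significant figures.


Step 1: D = D0 * exp(-Qd/(R*T))
T = 603 + 273.15 = 876.15 K
D = 7.9895e-04 * exp(-135e3 / (8.314 * 876.15)) = 7.14082e-12 m^2/s
Step 2: J = D * (C1 - C2) / dx
J = 7.14082e-12 * (3.37 - 2.0) / 2.9e-03
J = 3.373e-09 kg/(m^2*s)


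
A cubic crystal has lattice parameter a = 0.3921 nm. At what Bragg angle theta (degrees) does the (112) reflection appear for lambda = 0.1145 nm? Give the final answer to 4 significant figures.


d = a / sqrt(h^2+k^2+l^2)
d = 0.3921 / sqrt(6) = 0.160074 nm
lambda = 2*d*sin(theta)  =>  sin(theta) = lambda / (2*d)
sin(theta) = 0.1145 / (2 * 0.160074) = 0.357647
theta = 20.96 deg


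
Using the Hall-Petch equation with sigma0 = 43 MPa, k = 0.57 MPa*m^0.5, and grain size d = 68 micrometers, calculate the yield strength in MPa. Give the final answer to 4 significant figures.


sigma_y = sigma0 + k / sqrt(d)
d = 68 um = 6.8e-05 m
sigma_y = 43 + 0.57 / sqrt(6.8e-05)
sigma_y = 112.1 MPa


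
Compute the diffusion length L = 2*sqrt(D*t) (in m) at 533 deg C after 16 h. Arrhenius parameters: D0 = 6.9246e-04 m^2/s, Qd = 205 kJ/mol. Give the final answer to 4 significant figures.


Step 1: D = D0 * exp(-Qd/(R*T))
T = 806.15 K
D = 6.9246e-04 * exp(-205e3 / (8.314 * 806.15)) = 3.60497e-17 m^2/s
Step 2: L = 2*sqrt(D*t)
t = 16 h = 57600 s
L = 2*sqrt(3.60497e-17 * 57600) = 2.882e-06 m


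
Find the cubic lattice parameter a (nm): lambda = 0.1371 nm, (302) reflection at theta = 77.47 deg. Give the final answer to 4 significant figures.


d = lambda / (2*sin(theta))
d = 0.1371 / (2*sin(77.47 deg))
d = 0.0702225 nm
a = d * sqrt(h^2+k^2+l^2) = 0.0702225 * sqrt(13)
a = 0.2532 nm


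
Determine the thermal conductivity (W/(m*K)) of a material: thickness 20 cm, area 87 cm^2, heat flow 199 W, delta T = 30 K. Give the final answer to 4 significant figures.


k = Q*L / (A*dT)
L = 0.2 m, A = 8.7e-03 m^2
k = 199 * 0.2 / (8.7e-03 * 30)
k = 152.5 W/(m*K)


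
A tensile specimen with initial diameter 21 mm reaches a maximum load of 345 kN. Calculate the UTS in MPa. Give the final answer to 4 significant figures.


A0 = pi*(d/2)^2 = pi*(21/2)^2 = 346.361 mm^2
UTS = F_max / A0 = 345*1000 / 346.361
UTS = 996.1 MPa


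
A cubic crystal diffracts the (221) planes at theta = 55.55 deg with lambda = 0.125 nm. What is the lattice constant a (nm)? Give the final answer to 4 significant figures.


d = lambda / (2*sin(theta))
d = 0.125 / (2*sin(55.55 deg))
d = 0.0757925 nm
a = d * sqrt(h^2+k^2+l^2) = 0.0757925 * sqrt(9)
a = 0.2274 nm


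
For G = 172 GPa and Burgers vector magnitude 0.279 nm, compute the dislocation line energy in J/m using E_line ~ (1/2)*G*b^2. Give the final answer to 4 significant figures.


E = G*b^2/2
b = 0.279 nm = 2.79e-10 m
G = 172 GPa = 1.72e+11 Pa
E = 0.5 * 1.72e+11 * (2.79e-10)^2
E = 6.694e-09 J/m


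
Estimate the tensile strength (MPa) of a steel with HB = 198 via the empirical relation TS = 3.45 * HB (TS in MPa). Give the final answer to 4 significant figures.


TS (MPa) = 3.45 * HB
TS = 3.45 * 198
TS = 683.1 MPa


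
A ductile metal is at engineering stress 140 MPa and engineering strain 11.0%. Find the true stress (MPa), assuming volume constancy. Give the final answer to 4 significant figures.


sigma_true = sigma_eng * (1 + epsilon_eng)
sigma_true = 140 * (1 + 0.11)
sigma_true = 155.4 MPa


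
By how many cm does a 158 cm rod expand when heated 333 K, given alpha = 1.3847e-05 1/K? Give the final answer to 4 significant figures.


dL = L0 * alpha * dT
dL = 158 * 1.3847e-05 * 333
dL = 0.7285 cm


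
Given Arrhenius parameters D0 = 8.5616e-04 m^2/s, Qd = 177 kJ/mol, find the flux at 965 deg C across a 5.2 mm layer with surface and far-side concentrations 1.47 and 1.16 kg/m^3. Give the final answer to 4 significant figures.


Step 1: D = D0 * exp(-Qd/(R*T))
T = 965 + 273.15 = 1238.15 K
D = 8.5616e-04 * exp(-177e3 / (8.314 * 1238.15)) = 2.9179e-11 m^2/s
Step 2: J = D * (C1 - C2) / dx
J = 2.9179e-11 * (1.47 - 1.16) / 5.2e-03
J = 1.74e-09 kg/(m^2*s)


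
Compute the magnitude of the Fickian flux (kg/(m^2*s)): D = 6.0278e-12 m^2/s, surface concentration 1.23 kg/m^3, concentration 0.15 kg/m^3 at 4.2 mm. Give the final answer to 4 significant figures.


J = -D * (dC/dx) = D * (C1 - C2) / dx
J = 6.0278e-12 * (1.23 - 0.15) / 4.2e-03
J = 1.55e-09 kg/(m^2*s)


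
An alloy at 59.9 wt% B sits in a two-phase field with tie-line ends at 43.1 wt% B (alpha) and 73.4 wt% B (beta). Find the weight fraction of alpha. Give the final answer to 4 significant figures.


f_alpha = (C_beta - C0) / (C_beta - C_alpha)
f_alpha = (73.4 - 59.9) / (73.4 - 43.1)
f_alpha = 0.4455


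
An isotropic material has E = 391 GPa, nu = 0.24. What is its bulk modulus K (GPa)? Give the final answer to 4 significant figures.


K = E / (3*(1-2*nu))
K = 391 / (3*(1-2*0.24))
K = 250.6 GPa


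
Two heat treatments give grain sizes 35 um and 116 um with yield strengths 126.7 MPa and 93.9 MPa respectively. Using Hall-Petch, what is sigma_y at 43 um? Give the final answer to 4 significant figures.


sigma_y = sigma0 + k / sqrt(d)
1/sqrt(d1) = 1/sqrt(3.5e-05) = 169.031;  1/sqrt(d2) = 92.8477
k = (sigma1 - sigma2) / (1/sqrt(d1) - 1/sqrt(d2)) = (126.7 - 93.9) / (169.031 - 92.8477) = 0.430541 MPa*m^0.5
sigma0 = sigma1 - k/sqrt(d1) = 126.7 - 0.430541*169.031 = 53.9253 MPa
sigma_y(d3) = 53.9253 + 0.430541 / sqrt(4.3e-05) = 119.6 MPa


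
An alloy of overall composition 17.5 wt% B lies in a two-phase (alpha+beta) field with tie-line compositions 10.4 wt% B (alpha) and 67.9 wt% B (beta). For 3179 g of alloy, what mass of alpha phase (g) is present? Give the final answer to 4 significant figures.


f_alpha = (C_beta - C0) / (C_beta - C_alpha)
f_alpha = (67.9 - 17.5) / (67.9 - 10.4) = 0.876522
m_alpha = f_alpha * m_total = 0.876522 * 3179 = 2786 g


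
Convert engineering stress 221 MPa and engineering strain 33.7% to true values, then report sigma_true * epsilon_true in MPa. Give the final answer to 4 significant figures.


sigma_true = sigma_eng * (1 + epsilon_eng)
sigma_true = 221 * (1 + 0.337) = 295.477 MPa
epsilon_true = ln(1 + epsilon_eng)
epsilon_true = ln(1 + 0.337) = 0.290428
sigma_true * epsilon_true = 295.477 * 0.290428 = 85.81 MPa


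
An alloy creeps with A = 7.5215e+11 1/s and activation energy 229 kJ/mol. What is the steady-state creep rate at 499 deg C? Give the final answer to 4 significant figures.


rate = A * exp(-Q / (R*T))
T = 499 + 273.15 = 772.15 K
rate = 7.5215e+11 * exp(-229e3 / (8.314 * 772.15))
rate = 2.423e-04 1/s


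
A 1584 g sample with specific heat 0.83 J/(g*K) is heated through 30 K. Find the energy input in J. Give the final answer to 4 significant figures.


Q = m * cp * dT
Q = 1584 * 0.83 * 30
Q = 39440 J


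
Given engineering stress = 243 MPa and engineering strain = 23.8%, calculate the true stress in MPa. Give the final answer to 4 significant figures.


sigma_true = sigma_eng * (1 + epsilon_eng)
sigma_true = 243 * (1 + 0.238)
sigma_true = 300.8 MPa


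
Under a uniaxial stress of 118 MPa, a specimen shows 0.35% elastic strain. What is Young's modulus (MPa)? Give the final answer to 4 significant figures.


E = sigma / epsilon
epsilon = 0.35% = 3.5e-03
E = 118 / 3.5e-03
E = 33710 MPa


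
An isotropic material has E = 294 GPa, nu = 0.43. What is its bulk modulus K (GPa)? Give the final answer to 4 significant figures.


K = E / (3*(1-2*nu))
K = 294 / (3*(1-2*0.43))
K = 700 GPa


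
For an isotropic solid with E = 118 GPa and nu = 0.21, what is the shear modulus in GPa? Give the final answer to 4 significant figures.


G = E / (2*(1+nu))
G = 118 / (2*(1+0.21))
G = 48.76 GPa


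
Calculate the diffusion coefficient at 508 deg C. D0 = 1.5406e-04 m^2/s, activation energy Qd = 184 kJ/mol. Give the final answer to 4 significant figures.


D = D0 * exp(-Qd / (R*T))
T = 781.15 K
D = 1.5406e-04 * exp(-184e3 / (8.314 * 781.15))
D = 7.645e-17 m^2/s


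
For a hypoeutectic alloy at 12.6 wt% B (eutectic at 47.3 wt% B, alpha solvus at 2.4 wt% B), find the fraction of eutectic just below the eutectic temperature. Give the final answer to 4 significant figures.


f_primary = (C_e - C0) / (C_e - C_alpha_max)
f_primary = (47.3 - 12.6) / (47.3 - 2.4)
f_primary = 0.772829
f_eutectic = 1 - 0.772829 = 0.2272


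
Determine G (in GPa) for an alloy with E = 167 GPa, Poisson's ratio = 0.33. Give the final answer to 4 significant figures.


G = E / (2*(1+nu))
G = 167 / (2*(1+0.33))
G = 62.78 GPa


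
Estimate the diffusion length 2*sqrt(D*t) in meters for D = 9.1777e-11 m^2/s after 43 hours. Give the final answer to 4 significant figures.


t = 43 hr = 154800 s
Diffusion length = 2*sqrt(D*t)
= 2*sqrt(9.1777e-11 * 154800)
= 7.538e-03 m


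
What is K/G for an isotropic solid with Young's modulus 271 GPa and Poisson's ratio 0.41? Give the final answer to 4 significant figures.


G = E / (2*(1+nu))
G = 271 / (2*(1+0.41)) = 96.0993 GPa
K = E / (3*(1-2*nu))
K = 271 / (3*(1-2*0.41)) = 501.852 GPa
K/G = 501.852 / 96.0993 = 5.222


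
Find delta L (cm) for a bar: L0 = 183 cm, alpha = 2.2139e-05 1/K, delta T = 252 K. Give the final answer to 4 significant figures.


dL = L0 * alpha * dT
dL = 183 * 2.2139e-05 * 252
dL = 1.021 cm


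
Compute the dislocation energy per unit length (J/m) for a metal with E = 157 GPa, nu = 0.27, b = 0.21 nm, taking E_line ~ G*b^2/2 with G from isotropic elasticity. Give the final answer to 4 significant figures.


Step 1: G = E / (2*(1+nu))
G = 157 / (2*(1+0.27)) = 61.811 GPa = 6.1811e+10 Pa
Step 2: E_line = G*b^2/2
b = 0.21 nm = 2.1e-10 m
E_line = 0.5 * 6.1811e+10 * (2.1e-10)^2 = 1.363e-09 J/m


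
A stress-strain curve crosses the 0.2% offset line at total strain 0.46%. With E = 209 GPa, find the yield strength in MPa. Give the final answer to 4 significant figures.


Offset strain = 0.002
Elastic strain at yield = total_strain - offset = 4.6e-03 - 0.002 = 2.6e-03
sigma_y = E * elastic_strain = 209000 * 2.6e-03
sigma_y = 543.4 MPa


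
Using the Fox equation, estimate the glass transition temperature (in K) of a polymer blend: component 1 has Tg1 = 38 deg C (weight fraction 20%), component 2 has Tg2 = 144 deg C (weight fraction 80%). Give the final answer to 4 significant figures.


1/Tg = w1/Tg1 + w2/Tg2 (in Kelvin)
Tg1 = 311.15 K, Tg2 = 417.15 K
1/Tg = 0.2/311.15 + 0.8/417.15
Tg = 390.5 K


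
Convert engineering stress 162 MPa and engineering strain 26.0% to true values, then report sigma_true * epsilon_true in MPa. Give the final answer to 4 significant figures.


sigma_true = sigma_eng * (1 + epsilon_eng)
sigma_true = 162 * (1 + 0.26) = 204.12 MPa
epsilon_true = ln(1 + epsilon_eng)
epsilon_true = ln(1 + 0.26) = 0.231112
sigma_true * epsilon_true = 204.12 * 0.231112 = 47.17 MPa


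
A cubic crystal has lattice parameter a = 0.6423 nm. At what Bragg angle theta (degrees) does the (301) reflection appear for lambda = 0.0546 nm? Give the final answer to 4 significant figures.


d = a / sqrt(h^2+k^2+l^2)
d = 0.6423 / sqrt(10) = 0.203113 nm
lambda = 2*d*sin(theta)  =>  sin(theta) = lambda / (2*d)
sin(theta) = 0.0546 / (2 * 0.203113) = 0.134408
theta = 7.724 deg


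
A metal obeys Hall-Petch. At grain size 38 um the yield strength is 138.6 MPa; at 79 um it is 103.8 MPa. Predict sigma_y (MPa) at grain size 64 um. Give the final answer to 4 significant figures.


sigma_y = sigma0 + k / sqrt(d)
1/sqrt(d1) = 1/sqrt(3.8e-05) = 162.221;  1/sqrt(d2) = 112.509
k = (sigma1 - sigma2) / (1/sqrt(d1) - 1/sqrt(d2)) = (138.6 - 103.8) / (162.221 - 112.509) = 0.700023 MPa*m^0.5
sigma0 = sigma1 - k/sqrt(d1) = 138.6 - 0.700023*162.221 = 25.0412 MPa
sigma_y(d3) = 25.0412 + 0.700023 / sqrt(6.4e-05) = 112.5 MPa


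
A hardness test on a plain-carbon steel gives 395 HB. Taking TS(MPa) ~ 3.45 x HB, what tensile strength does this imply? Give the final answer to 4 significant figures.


TS (MPa) = 3.45 * HB
TS = 3.45 * 395
TS = 1363 MPa


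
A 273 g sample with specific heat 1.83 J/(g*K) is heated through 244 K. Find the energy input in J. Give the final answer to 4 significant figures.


Q = m * cp * dT
Q = 273 * 1.83 * 244
Q = 121900 J


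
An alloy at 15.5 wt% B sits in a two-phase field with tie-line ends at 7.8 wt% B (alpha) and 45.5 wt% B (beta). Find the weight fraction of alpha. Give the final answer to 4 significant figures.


f_alpha = (C_beta - C0) / (C_beta - C_alpha)
f_alpha = (45.5 - 15.5) / (45.5 - 7.8)
f_alpha = 0.7958


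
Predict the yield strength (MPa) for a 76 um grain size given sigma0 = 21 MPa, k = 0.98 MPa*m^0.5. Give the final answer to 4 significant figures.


sigma_y = sigma0 + k / sqrt(d)
d = 76 um = 7.6e-05 m
sigma_y = 21 + 0.98 / sqrt(7.6e-05)
sigma_y = 133.4 MPa


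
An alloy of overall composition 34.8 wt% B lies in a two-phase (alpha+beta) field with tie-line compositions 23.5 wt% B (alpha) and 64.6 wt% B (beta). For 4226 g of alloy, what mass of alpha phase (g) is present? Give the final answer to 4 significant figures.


f_alpha = (C_beta - C0) / (C_beta - C_alpha)
f_alpha = (64.6 - 34.8) / (64.6 - 23.5) = 0.725061
m_alpha = f_alpha * m_total = 0.725061 * 4226 = 3064 g


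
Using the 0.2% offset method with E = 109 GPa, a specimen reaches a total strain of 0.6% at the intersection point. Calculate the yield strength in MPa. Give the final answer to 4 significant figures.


Offset strain = 0.002
Elastic strain at yield = total_strain - offset = 6e-03 - 0.002 = 4e-03
sigma_y = E * elastic_strain = 109000 * 4e-03
sigma_y = 436 MPa


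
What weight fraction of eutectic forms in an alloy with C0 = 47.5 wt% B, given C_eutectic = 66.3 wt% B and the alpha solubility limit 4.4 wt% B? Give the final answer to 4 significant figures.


f_primary = (C_e - C0) / (C_e - C_alpha_max)
f_primary = (66.3 - 47.5) / (66.3 - 4.4)
f_primary = 0.303716
f_eutectic = 1 - 0.303716 = 0.6963


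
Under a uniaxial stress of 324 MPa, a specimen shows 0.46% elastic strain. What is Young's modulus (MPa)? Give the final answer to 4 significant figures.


E = sigma / epsilon
epsilon = 0.46% = 4.6e-03
E = 324 / 4.6e-03
E = 70430 MPa


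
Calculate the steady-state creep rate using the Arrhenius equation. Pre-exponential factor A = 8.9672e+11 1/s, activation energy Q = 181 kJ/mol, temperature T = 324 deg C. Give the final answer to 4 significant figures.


rate = A * exp(-Q / (R*T))
T = 324 + 273.15 = 597.15 K
rate = 8.9672e+11 * exp(-181e3 / (8.314 * 597.15))
rate = 1.317e-04 1/s


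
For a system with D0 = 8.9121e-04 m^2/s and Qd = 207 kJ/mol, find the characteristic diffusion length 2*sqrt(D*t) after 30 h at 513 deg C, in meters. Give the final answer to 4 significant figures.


Step 1: D = D0 * exp(-Qd/(R*T))
T = 786.15 K
D = 8.9121e-04 * exp(-207e3 / (8.314 * 786.15)) = 1.56912e-17 m^2/s
Step 2: L = 2*sqrt(D*t)
t = 30 h = 108000 s
L = 2*sqrt(1.56912e-17 * 108000) = 2.604e-06 m


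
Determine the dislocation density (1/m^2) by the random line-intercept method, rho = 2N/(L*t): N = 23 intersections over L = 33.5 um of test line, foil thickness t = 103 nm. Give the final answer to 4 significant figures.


rho = 2N / (L * t)
L = 33.5 um = 3.35e-05 m, t = 103 nm = 1.03e-07 m
rho = 2 * 23 / (3.35e-05 * 1.03e-07)
rho = 1.333e+13 1/m^2


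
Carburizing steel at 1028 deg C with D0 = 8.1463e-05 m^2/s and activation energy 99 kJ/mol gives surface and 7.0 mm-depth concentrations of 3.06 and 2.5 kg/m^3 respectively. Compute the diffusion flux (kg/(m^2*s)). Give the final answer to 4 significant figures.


Step 1: D = D0 * exp(-Qd/(R*T))
T = 1028 + 273.15 = 1301.15 K
D = 8.1463e-05 * exp(-99e3 / (8.314 * 1301.15)) = 8.63901e-09 m^2/s
Step 2: J = D * (C1 - C2) / dx
J = 8.63901e-09 * (3.06 - 2.5) / 7e-03
J = 6.911e-07 kg/(m^2*s)


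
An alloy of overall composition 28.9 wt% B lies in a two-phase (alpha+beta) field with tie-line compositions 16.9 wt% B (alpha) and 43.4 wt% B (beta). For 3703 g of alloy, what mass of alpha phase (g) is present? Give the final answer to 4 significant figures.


f_alpha = (C_beta - C0) / (C_beta - C_alpha)
f_alpha = (43.4 - 28.9) / (43.4 - 16.9) = 0.54717
m_alpha = f_alpha * m_total = 0.54717 * 3703 = 2026 g


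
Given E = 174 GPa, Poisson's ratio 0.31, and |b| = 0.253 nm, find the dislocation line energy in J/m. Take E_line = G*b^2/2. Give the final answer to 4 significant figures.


Step 1: G = E / (2*(1+nu))
G = 174 / (2*(1+0.31)) = 66.4122 GPa = 6.64122e+10 Pa
Step 2: E_line = G*b^2/2
b = 0.253 nm = 2.53e-10 m
E_line = 0.5 * 6.64122e+10 * (2.53e-10)^2 = 2.125e-09 J/m


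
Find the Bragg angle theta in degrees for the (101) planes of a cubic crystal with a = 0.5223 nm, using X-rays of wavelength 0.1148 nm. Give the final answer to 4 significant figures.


d = a / sqrt(h^2+k^2+l^2)
d = 0.5223 / sqrt(2) = 0.369322 nm
lambda = 2*d*sin(theta)  =>  sin(theta) = lambda / (2*d)
sin(theta) = 0.1148 / (2 * 0.369322) = 0.15542
theta = 8.941 deg


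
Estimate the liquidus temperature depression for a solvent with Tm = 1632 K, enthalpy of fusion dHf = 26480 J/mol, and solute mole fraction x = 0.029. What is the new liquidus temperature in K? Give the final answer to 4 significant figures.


dT = R*Tm^2*x / dHf
dT = 8.314 * 1632^2 * 0.029 / 26480
dT = 24.251 K
T_new = 1632 - 24.251 = 1608 K


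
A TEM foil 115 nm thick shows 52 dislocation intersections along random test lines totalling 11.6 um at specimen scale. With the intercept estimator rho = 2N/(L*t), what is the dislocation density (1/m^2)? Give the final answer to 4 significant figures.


rho = 2N / (L * t)
L = 11.6 um = 1.16e-05 m, t = 115 nm = 1.15e-07 m
rho = 2 * 52 / (1.16e-05 * 1.15e-07)
rho = 7.796e+13 1/m^2


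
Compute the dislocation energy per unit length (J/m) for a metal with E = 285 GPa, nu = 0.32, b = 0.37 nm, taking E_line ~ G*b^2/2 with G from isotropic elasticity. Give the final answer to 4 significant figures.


Step 1: G = E / (2*(1+nu))
G = 285 / (2*(1+0.32)) = 107.955 GPa = 1.07955e+11 Pa
Step 2: E_line = G*b^2/2
b = 0.37 nm = 3.7e-10 m
E_line = 0.5 * 1.07955e+11 * (3.7e-10)^2 = 7.389e-09 J/m


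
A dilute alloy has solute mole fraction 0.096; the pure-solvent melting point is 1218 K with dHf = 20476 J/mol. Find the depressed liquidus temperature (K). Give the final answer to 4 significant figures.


dT = R*Tm^2*x / dHf
dT = 8.314 * 1218^2 * 0.096 / 20476
dT = 57.827 K
T_new = 1218 - 57.827 = 1160 K


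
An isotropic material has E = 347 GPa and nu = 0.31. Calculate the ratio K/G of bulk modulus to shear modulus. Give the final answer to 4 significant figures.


G = E / (2*(1+nu))
G = 347 / (2*(1+0.31)) = 132.443 GPa
K = E / (3*(1-2*nu))
K = 347 / (3*(1-2*0.31)) = 304.386 GPa
K/G = 304.386 / 132.443 = 2.298


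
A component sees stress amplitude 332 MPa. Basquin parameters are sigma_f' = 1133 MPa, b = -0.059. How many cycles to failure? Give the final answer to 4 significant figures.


sigma_a = sigma_f' * (2*Nf)^b
2*Nf = (sigma_a / sigma_f')^(1/b)
2*Nf = (332 / 1133)^(1/-0.059)
2*Nf = 1.08506e+09
Nf = 5.425e+08 cycles


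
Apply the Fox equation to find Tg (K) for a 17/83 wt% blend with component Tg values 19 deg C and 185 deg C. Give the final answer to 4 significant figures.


1/Tg = w1/Tg1 + w2/Tg2 (in Kelvin)
Tg1 = 292.15 K, Tg2 = 458.15 K
1/Tg = 0.17/292.15 + 0.83/458.15
Tg = 417.8 K


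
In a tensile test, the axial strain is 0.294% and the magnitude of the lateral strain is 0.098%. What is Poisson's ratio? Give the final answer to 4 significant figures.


nu = -epsilon_lat / epsilon_axial
Lateral strain is contraction (negative), so using magnitudes:
nu = 0.098 / 0.294
nu = 0.3333


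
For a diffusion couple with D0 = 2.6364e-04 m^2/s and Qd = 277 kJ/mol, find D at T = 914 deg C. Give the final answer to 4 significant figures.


D = D0 * exp(-Qd / (R*T))
T = 1187.15 K
D = 2.6364e-04 * exp(-277e3 / (8.314 * 1187.15))
D = 1.708e-16 m^2/s


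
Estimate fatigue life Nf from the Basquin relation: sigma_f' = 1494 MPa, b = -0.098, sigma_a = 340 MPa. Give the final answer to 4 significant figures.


sigma_a = sigma_f' * (2*Nf)^b
2*Nf = (sigma_a / sigma_f')^(1/b)
2*Nf = (340 / 1494)^(1/-0.098)
2*Nf = 3.63007e+06
Nf = 1.815e+06 cycles


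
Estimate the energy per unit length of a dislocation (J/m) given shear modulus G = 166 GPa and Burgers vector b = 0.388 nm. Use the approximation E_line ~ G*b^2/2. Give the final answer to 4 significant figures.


E = G*b^2/2
b = 0.388 nm = 3.88e-10 m
G = 166 GPa = 1.66e+11 Pa
E = 0.5 * 1.66e+11 * (3.88e-10)^2
E = 1.25e-08 J/m


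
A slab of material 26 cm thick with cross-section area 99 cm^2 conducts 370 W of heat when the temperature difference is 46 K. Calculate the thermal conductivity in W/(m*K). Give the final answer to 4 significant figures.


k = Q*L / (A*dT)
L = 0.26 m, A = 9.9e-03 m^2
k = 370 * 0.26 / (9.9e-03 * 46)
k = 211.2 W/(m*K)


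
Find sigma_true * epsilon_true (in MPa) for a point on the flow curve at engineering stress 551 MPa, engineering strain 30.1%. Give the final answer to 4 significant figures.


sigma_true = sigma_eng * (1 + epsilon_eng)
sigma_true = 551 * (1 + 0.301) = 716.851 MPa
epsilon_true = ln(1 + epsilon_eng)
epsilon_true = ln(1 + 0.301) = 0.263133
sigma_true * epsilon_true = 716.851 * 0.263133 = 188.6 MPa


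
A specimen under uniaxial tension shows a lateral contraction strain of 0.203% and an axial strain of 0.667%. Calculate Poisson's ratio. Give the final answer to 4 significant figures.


nu = -epsilon_lat / epsilon_axial
Lateral strain is contraction (negative), so using magnitudes:
nu = 0.203 / 0.667
nu = 0.3043
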